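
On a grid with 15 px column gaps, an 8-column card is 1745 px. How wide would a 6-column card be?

1305 px

Subtracting 7 column gaps of 15 leaves 1640 for 8 columns, so c = 205 px.
6-column span = 6·205 + 5·15 = 1305 px.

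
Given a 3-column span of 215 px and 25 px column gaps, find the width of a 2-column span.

135 px

3 columns + 2 column gaps: 3c + 2·25 = 215.
3c = 215 − 50 = 165, so c = 55 px.
2-column span = 2·55 + 1·25 = 135 px.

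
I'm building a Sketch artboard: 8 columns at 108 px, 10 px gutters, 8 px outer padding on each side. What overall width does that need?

950 px

Total width: 2·8 + 8·108 + 7·10 = 950 px.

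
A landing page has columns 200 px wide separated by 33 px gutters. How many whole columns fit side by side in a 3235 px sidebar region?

14 columns: 14·200 + 13·33 = 3229 px ≤ 3235.
15 columns: 3462 px > 3235. So 14.

14 columns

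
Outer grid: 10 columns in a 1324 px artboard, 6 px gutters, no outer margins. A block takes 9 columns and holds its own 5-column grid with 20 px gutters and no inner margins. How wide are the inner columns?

222.2 px

Subtracting 9 gutters of 6 leaves 1270 for 10 columns, so c = 127 px.
9-column span = 9·127 + 8·6 = 1191 px.
1191 − 4·20 = 1111; ÷5 gives d = 222.2 px.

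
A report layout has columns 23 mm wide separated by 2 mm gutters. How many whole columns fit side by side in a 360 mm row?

14 columns

k columns need k·23 + (k−1)·2 = k·25 − 2.
k·25 − 2 ≤ 360 → k ≤ 362 / 25 ≈ 14.48, so k = 14.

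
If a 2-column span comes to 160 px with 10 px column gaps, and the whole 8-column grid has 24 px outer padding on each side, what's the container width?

718 px

Subtracting 1 column gap of 10 leaves 150 for 2 columns, so c = 75 px.
Adding margins, columns and gutters: 48 + 600 + 70 = 718 px.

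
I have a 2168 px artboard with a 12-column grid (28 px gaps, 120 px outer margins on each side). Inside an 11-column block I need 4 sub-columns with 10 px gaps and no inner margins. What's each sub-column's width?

Outer content = 2168 − 2·120 = 1928 px.
12 columns + 11 gaps: 12c + 11·28 = 1928.
12c = 1928 − 308 = 1620, so c = 135 px.
11-column span = 11·135 + 10·28 = 1765 px.
1765 − 3·10 = 1735; ÷4 gives d = 433.75 px.

433.75 px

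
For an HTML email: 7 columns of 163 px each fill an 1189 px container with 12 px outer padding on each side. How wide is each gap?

4 px

Take off 24 px of margins, leaving 1165 px.
7 columns take 7·163 = 1141 px; remaining 24 splits into 6 gaps.
g = 24 / 6 = 4 px.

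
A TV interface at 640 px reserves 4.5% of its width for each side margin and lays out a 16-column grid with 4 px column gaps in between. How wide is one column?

Each margin = 4.5% of 640 = 28.8 px; content = 640 − 2·28.8 = 582.4 px.
16c + 15·4 = 582.4 → 16c = 522.4 → c = 32.65 px.

32.65 px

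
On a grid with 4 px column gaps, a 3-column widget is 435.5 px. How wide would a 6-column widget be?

Subtracting 2 column gaps of 4 leaves 427.5 for 3 columns, so c = 142.5 px.
6 columns plus 5 column gaps: 855 + 20 = 875 px.

875 px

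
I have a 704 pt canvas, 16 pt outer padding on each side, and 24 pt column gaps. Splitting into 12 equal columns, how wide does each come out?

34 pt

Subtract both margins: 704 − 2·16 = 672 pt.
Subtracting 11 column gaps of 24 leaves 408 for 12 columns, so c = 34 pt.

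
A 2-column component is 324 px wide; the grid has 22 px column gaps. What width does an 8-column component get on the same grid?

2 columns + 1 column gap: 2c + 1·22 = 324.
2c = 324 − 22 = 302, so c = 151 px.
8 columns plus 7 column gaps: 1208 + 154 = 1362 px.

1362 px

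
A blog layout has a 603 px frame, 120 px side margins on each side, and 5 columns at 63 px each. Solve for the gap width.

12 px

Inside the margins: 603 − 240 = 363 px.
5 columns take 5·63 = 315 px; remaining 48 splits into 4 gaps.
g = 48 / 4 = 12 px.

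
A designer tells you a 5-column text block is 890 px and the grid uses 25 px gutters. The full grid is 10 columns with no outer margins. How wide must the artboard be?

1805 px

5c + 4·25 = 890 → 5c = 790 → c = 158 px.
Total width: 10·158 + 9·25 = 1805 px.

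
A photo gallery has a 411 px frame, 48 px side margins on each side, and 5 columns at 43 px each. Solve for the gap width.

Take off 96 px of margins, leaving 315 px.
5 columns take 5·43 = 215 px; remaining 100 splits into 4 gaps.
g = 100 / 4 = 25 px.

25 px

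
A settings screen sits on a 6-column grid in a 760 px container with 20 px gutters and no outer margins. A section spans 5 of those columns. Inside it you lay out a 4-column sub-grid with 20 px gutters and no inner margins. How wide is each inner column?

6c + 5·20 = 760 → 6c = 660 → c = 110 px.
Span of 5: 5·110 + 4·20 = 550 + 80 = 630 px.
Subtracting 3 gutters of 20 leaves 570 for 4 columns, so d = 142.5 px.

142.5 px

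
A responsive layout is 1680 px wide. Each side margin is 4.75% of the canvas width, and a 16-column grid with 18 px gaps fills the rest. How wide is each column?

78.15 px

Each margin = 4.75% of 1680 = 79.8 px; content = 1680 − 2·79.8 = 1520.4 px.
Subtracting 15 gaps of 18 leaves 1250.4 for 16 columns, so c = 78.15 px.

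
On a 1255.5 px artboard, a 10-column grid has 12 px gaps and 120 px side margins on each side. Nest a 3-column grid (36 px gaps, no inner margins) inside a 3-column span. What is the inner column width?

Inside the margins: 1255.5 − 240 = 1015.5 px.
10c + 9·12 = 1015.5 → 10c = 907.5 → c = 90.75 px.
Span of 3: 3·90.75 + 2·12 = 272.25 + 24 = 296.25 px.
Subtracting 2 gaps of 36 leaves 224.25 for 3 columns, so d = 74.75 px.

74.75 px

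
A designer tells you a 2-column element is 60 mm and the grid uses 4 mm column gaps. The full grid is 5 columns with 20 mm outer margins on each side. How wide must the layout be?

196 mm

2c + 1·4 = 60 → 2c = 56 → c = 28 mm.
Layout = 2·20 + 5·28 + 4·4 = 40 + 140 + 16 = 196 mm.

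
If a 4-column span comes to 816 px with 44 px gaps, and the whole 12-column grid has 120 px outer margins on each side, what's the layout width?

2776 px

Subtracting 3 gaps of 44 leaves 684 for 4 columns, so c = 171 px.
Adding margins, columns and gutters: 240 + 2052 + 484 = 2776 px.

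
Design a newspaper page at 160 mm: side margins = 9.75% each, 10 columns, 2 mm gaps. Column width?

11.08 mm

160 × (1 − 2·9.75%) = 160 × 80.5% = 128.8 mm for the columns.
Subtracting 9 gaps of 2 leaves 110.8 for 10 columns, so c = 11.08 mm.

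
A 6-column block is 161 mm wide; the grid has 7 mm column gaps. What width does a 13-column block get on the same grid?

357 mm

161 − 5·7 = 126; ÷6 gives c = 21 mm.
Span of 13: 13·21 + 12·7 = 273 + 84 = 357 mm.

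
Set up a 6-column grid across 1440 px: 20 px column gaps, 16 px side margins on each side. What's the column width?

218 px

Content width = 1440 − 2·16 = 1408 px.
Subtracting 5 column gaps of 20 leaves 1308 for 6 columns, so c = 218 px.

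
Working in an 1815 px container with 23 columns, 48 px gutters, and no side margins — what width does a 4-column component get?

276 px

1815 − 22·48 = 759; ÷23 gives c = 33 px.
Span of 4: 4·33 + 3·48 = 132 + 144 = 276 px.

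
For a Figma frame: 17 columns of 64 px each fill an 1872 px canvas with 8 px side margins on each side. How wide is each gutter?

48 px

Content width = 1872 − 2·8 = 1856 px.
Columns use 1088 px, leaving 768 px across 16 gutters = 48 px each.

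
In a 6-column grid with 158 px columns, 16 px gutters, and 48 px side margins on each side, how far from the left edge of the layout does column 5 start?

Each column+gutter stride is 174 px; 4 of them past the 48 px margin is 48 + 696 = 744 px.

744 px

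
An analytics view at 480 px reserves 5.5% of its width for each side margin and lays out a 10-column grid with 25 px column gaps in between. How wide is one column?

20.22 px

Each margin = 5.5% of 480 = 26.4 px; content = 480 − 2·26.4 = 427.2 px.
427.2 − 9·25 = 202.2; ÷10 gives c = 20.22 px.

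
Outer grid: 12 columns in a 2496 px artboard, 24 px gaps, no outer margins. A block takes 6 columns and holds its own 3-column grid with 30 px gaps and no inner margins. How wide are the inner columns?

392 px

12c + 11·24 = 2496 → 12c = 2232 → c = 186 px.
Span of 6: 6·186 + 5·24 = 1116 + 120 = 1236 px.
1236 − 2·30 = 1176; ÷3 gives d = 392 px.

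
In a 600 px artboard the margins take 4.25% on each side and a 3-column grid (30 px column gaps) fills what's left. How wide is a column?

600 × (1 − 2·4.25%) = 600 × 91.5% = 549 px for the columns.
Subtracting 2 column gaps of 30 leaves 489 for 3 columns, so c = 163 px.

163 px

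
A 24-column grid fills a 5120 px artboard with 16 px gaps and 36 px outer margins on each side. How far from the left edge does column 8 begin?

1513 px

Content = 5120 − 2·36 = 5048 px.
24 columns + 23 gaps: 24c + 23·16 = 5048.
24c = 5048 − 368 = 4680, so c = 195 px.
Before column 8: the margin + 7 columns + 7 gaps.
Offset = 36 + 7·(195 + 16) = 36 + 1477 = 1513 px.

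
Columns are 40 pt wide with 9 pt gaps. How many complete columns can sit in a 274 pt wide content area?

5 columns: 5·40 + 4·9 = 236 pt ≤ 274.
6 columns: 285 pt > 274. So 5.

5 columns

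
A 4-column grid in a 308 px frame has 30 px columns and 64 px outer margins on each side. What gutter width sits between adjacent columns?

20 px

Subtract both margins: 308 − 2·64 = 180 px.
Columns use 120 px, leaving 60 px across 3 gutters = 20 px each.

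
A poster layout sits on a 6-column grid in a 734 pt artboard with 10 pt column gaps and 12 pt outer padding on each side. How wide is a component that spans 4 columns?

Subtract both margins: 734 − 2·12 = 710 pt.
6 columns + 5 column gaps: 6c + 5·10 = 710.
6c = 710 − 50 = 660, so c = 110 pt.
4-column span = 4·110 + 3·10 = 470 pt.

470 pt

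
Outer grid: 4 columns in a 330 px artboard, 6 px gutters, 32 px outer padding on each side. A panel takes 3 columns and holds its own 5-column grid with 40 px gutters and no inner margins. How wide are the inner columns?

Subtract both margins: 330 − 2·32 = 266 px.
4c + 3·6 = 266 → 4c = 248 → c = 62 px.
Span of 3: 3·62 + 2·6 = 186 + 12 = 198 px.
5d + 4·40 = 198 → 5d = 38 → d = 7.6 px.

7.6 px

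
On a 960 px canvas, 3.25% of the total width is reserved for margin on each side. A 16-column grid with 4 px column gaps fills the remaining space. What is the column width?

52.35 px

Margins: 3.25% × 960 = 31.2 px each, so content = 960 − 62.4 = 897.6 px.
897.6 − 15·4 = 837.6; ÷16 gives c = 52.35 px.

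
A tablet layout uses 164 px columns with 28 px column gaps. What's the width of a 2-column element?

2 columns plus 1 column gap: 328 + 28 = 356 px.

356 px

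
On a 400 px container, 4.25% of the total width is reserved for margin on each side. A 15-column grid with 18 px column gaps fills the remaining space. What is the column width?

7.6 px

Each margin = 4.25% of 400 = 17 px; content = 400 − 2·17 = 366 px.
15c + 14·18 = 366 → 15c = 114 → c = 7.6 px.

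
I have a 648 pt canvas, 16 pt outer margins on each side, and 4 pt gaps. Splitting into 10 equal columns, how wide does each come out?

58 pt

Take off 32 pt of margins, leaving 616 pt.
616 − 9·4 = 580; ÷10 gives c = 58 pt.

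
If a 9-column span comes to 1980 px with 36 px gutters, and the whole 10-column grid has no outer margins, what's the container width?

2204 px

9c + 8·36 = 1980 → 9c = 1692 → c = 188 px.
Container = 10·188 + 9·36 = 1880 + 324 = 2204 px.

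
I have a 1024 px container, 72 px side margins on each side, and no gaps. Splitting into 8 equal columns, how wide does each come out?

Take off 144 px of margins, leaving 880 px.
8c = 880 → c = 110 px.

110 px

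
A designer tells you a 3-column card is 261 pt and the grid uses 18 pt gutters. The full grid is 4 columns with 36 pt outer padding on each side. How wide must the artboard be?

3c + 2·18 = 261 → 3c = 225 → c = 75 pt.
Total width: 2·36 + 4·75 + 3·18 = 426 pt.

426 pt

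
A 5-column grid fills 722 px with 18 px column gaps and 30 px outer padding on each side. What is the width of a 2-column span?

Inside the margins: 722 − 60 = 662 px.
662 − 4·18 = 590; ÷5 gives c = 118 px.
Span of 2: 2·118 + 1·18 = 236 + 18 = 254 px.

254 px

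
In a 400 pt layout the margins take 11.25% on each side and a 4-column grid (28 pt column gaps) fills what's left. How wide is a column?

56.5 pt

Each margin = 11.25% of 400 = 45 pt; content = 400 − 2·45 = 310 pt.
4 columns + 3 column gaps: 4c + 3·28 = 310.
4c = 310 − 84 = 226, so c = 56.5 pt.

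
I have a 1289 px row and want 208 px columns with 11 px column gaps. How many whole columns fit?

5 columns: 5·208 + 4·11 = 1084 px ≤ 1289.
6 columns: 1303 px > 1289. So 5.

5 columns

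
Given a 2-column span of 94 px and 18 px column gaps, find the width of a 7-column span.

Subtracting 1 column gap of 18 leaves 76 for 2 columns, so c = 38 px.
7-column span = 7·38 + 6·18 = 374 px.

374 px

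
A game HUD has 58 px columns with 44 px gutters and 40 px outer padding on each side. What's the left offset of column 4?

346 px

Before column 4: the margin + 3 columns + 3 gutters.
Offset = 40 + 3·(58 + 44) = 40 + 306 = 346 px.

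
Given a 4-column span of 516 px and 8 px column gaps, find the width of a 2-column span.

Subtracting 3 column gaps of 8 leaves 492 for 4 columns, so c = 123 px.
2 columns plus 1 column gap: 246 + 8 = 254 px.

254 px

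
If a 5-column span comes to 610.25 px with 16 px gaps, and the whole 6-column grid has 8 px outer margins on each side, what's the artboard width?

751.5 px

5c + 4·16 = 610.25 → 5c = 546.25 → c = 109.25 px.
Artboard = 2·8 + 6·109.25 + 5·16 = 16 + 655.5 + 80 = 751.5 px.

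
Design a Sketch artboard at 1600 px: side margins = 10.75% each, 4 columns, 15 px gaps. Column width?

1600 × (1 − 2·10.75%) = 1600 × 78.5% = 1256 px for the columns.
4 columns + 3 gaps: 4c + 3·15 = 1256.
4c = 1256 − 45 = 1211, so c = 302.75 px.

302.75 px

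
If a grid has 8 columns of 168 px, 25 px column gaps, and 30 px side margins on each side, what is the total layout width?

Total width: 2·30 + 8·168 + 7·25 = 1579 px.

1579 px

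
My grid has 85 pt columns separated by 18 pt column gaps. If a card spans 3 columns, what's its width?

Span of 3: 3·85 + 2·18 = 255 + 36 = 291 pt.

291 pt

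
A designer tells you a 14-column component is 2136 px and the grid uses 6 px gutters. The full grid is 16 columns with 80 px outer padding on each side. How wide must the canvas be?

2136 − 13·6 = 2058; ÷14 gives c = 147 px.
Total width: 2·80 + 16·147 + 15·6 = 2602 px.

2602 px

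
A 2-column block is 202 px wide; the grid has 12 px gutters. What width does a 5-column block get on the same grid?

523 px

2 columns + 1 gutter: 2c + 1·12 = 202.
2c = 202 − 12 = 190, so c = 95 px.
5-column span = 5·95 + 4·12 = 523 px.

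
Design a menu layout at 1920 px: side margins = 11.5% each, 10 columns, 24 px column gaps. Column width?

126.24 px

1920 × (1 − 2·11.5%) = 1920 × 77% = 1478.4 px for the columns.
1478.4 − 9·24 = 1262.4; ÷10 gives c = 126.24 px.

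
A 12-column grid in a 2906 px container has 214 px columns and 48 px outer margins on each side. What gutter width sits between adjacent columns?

22 px

Subtract both margins: 2906 − 2·48 = 2810 px.
12 columns take 12·214 = 2568 px; remaining 242 splits into 11 gutters.
g = 242 / 11 = 22 px.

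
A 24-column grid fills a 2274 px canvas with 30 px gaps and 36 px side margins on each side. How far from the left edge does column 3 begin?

222 px

Subtract both margins: 2274 − 2·36 = 2202 px.
Subtracting 23 gaps of 30 leaves 1512 for 24 columns, so c = 63 px.
Each column+gutter stride is 93 px; 2 of them past the 36 px margin is 36 + 186 = 222 px.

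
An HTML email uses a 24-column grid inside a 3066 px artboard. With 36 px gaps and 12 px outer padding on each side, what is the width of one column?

92.25 px

Take off 24 px of margins, leaving 3042 px.
24c + 23·36 = 3042 → 24c = 2214 → c = 92.25 px.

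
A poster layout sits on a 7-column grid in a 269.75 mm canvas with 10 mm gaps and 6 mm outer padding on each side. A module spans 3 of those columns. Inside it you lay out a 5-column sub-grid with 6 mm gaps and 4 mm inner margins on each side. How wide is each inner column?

14.55 mm

Outer content = 269.75 − 2·6 = 257.75 mm.
7 columns + 6 gaps: 7c + 6·10 = 257.75.
7c = 257.75 − 60 = 197.75, so c = 28.25 mm.
3 columns plus 2 gaps: 84.75 + 20 = 104.75 mm.
Inner content = 104.75 − 2·4 = 96.75 mm.
5d + 4·6 = 96.75 → 5d = 72.75 → d = 14.55 mm.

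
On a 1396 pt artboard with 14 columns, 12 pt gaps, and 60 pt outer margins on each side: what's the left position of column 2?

152 pt

Content = 1396 − 2·60 = 1276 pt.
1276 − 13·12 = 1120; ÷14 gives c = 80 pt.
Each column+gutter stride is 92 pt; 1 of them past the 60 pt margin is 60 + 92 = 152 pt.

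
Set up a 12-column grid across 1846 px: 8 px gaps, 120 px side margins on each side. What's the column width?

Inside the margins: 1846 − 240 = 1606 px.
Subtracting 11 gaps of 8 leaves 1518 for 12 columns, so c = 126.5 px.

126.5 px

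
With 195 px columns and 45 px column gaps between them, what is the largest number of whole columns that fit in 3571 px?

k columns need k·195 + (k−1)·45 = k·240 − 45.
k·240 − 45 ≤ 3571 → k ≤ 3616 / 240 ≈ 15.07, so k = 15.

15 columns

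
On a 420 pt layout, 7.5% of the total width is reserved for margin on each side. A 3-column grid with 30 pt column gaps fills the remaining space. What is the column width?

99 pt

Each margin = 7.5% of 420 = 31.5 pt; content = 420 − 2·31.5 = 357 pt.
3c + 2·30 = 357 → 3c = 297 → c = 99 pt.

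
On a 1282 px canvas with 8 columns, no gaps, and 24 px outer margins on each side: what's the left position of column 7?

Subtract both margins: 1282 − 2·24 = 1234 px.
With no gaps, each column is 1234/8 = 154.25 px.
Before column 7: the margin + 6 columns + 6 gaps.
Offset = 24 + 6·(154.25 + 0) = 24 + 925.5 = 949.5 px.

949.5 px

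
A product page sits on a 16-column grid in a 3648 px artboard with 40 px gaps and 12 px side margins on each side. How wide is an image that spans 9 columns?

Inside the margins: 3648 − 24 = 3624 px.
Subtracting 15 gaps of 40 leaves 3024 for 16 columns, so c = 189 px.
9 columns plus 8 gaps: 1701 + 320 = 2021 px.

2021 px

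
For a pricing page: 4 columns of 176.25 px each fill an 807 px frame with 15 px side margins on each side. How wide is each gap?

24 px

Content width = 807 − 2·15 = 777 px.
Columns use 705 px, leaving 72 px across 3 gaps = 24 px each.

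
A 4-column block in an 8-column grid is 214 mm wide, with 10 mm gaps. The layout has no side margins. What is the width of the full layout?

438 mm

4c + 3·10 = 214 → 4c = 184 → c = 46 mm.
Total width: 8·46 + 7·10 = 438 mm.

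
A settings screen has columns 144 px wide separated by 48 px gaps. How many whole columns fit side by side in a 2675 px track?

Each extra column adds 144 + 48 = 192 px.
(2675 + 48) / 192 = 14.18, so 14 columns fit.

14 columns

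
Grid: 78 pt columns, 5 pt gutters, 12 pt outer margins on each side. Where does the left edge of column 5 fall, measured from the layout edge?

Column 5 starts at margin + 4·(column + gutter) = 12 + 4·83 = 344 pt.

344 pt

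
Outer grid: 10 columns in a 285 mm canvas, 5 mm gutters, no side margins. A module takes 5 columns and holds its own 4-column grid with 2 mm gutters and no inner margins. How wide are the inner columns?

Subtracting 9 gutters of 5 leaves 240 for 10 columns, so c = 24 mm.
Span of 5: 5·24 + 4·5 = 120 + 20 = 140 mm.
4d + 3·2 = 140 → 4d = 134 → d = 33.5 mm.

33.5 mm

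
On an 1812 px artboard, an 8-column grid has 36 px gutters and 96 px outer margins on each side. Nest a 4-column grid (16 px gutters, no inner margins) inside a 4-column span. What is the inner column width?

Inside the margins: 1812 − 192 = 1620 px.
1620 − 7·36 = 1368; ÷8 gives c = 171 px.
4-column span = 4·171 + 3·36 = 792 px.
792 − 3·16 = 744; ÷4 gives d = 186 px.

186 px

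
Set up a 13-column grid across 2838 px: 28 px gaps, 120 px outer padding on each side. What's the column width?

Inside the margins: 2838 − 240 = 2598 px.
13 columns + 12 gaps: 13c + 12·28 = 2598.
13c = 2598 − 336 = 2262, so c = 174 px.

174 px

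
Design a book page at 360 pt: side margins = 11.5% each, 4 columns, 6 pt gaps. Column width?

Each margin = 11.5% of 360 = 41.4 pt; content = 360 − 2·41.4 = 277.2 pt.
4 columns + 3 gaps: 4c + 3·6 = 277.2.
4c = 277.2 − 18 = 259.2, so c = 64.8 pt.

64.8 pt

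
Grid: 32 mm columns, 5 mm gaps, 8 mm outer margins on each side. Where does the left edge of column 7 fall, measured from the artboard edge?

230 mm

Column 7 starts at margin + 6·(column + gutter) = 8 + 6·37 = 230 mm.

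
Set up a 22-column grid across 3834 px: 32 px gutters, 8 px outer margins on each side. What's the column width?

143 px

Take off 16 px of margins, leaving 3818 px.
Subtracting 21 gutters of 32 leaves 3146 for 22 columns, so c = 143 px.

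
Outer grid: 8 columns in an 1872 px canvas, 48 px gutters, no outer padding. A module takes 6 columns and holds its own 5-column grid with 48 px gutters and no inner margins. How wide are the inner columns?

8 columns + 7 gutters: 8c + 7·48 = 1872.
8c = 1872 − 336 = 1536, so c = 192 px.
6-column span = 6·192 + 5·48 = 1392 px.
1392 − 4·48 = 1200; ÷5 gives d = 240 px.

240 px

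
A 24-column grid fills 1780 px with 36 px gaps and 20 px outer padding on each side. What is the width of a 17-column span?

1222 px

Take off 40 px of margins, leaving 1740 px.
1740 − 23·36 = 912; ÷24 gives c = 38 px.
17 columns plus 16 gaps: 646 + 576 = 1222 px.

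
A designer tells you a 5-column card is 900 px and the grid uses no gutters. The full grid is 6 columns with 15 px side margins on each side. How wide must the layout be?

1110 px

With no gutters, each column is 900/5 = 180 px.
Total width: 2·15 + 6·180 = 1110 px.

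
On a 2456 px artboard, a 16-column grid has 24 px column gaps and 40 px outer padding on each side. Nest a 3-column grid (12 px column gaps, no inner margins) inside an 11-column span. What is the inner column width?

534 px

Take off 80 px of margins, leaving 2376 px.
16 columns + 15 column gaps: 16c + 15·24 = 2376.
16c = 2376 − 360 = 2016, so c = 126 px.
Span of 11: 11·126 + 10·24 = 1386 + 240 = 1626 px.
Subtracting 2 column gaps of 12 leaves 1602 for 3 columns, so d = 534 px.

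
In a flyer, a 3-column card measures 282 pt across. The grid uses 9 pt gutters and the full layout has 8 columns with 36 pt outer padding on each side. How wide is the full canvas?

839 pt

282 − 2·9 = 264; ÷3 gives c = 88 pt.
Adding margins, columns and gutters: 72 + 704 + 63 = 839 pt.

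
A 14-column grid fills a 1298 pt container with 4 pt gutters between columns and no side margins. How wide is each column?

89 pt

14c + 13·4 = 1298 → 14c = 1246 → c = 89 pt.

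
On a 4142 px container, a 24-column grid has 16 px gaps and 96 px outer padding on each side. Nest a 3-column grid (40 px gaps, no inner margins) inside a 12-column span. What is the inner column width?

629 px

Take off 192 px of margins, leaving 3950 px.
Subtracting 23 gaps of 16 leaves 3582 for 24 columns, so c = 149.25 px.
Span of 12: 12·149.25 + 11·16 = 1791 + 176 = 1967 px.
Subtracting 2 gaps of 40 leaves 1887 for 3 columns, so d = 629 px.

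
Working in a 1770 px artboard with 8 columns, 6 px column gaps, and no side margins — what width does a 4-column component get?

882 px

Subtracting 7 column gaps of 6 leaves 1728 for 8 columns, so c = 216 px.
4-column span = 4·216 + 3·6 = 882 px.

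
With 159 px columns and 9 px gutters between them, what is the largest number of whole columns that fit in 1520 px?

9 columns

Each extra column adds 159 + 9 = 168 px.
(1520 + 9) / 168 = 9.10, so 9 columns fit.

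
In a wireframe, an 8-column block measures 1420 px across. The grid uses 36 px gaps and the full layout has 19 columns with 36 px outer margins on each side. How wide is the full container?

8c + 7·36 = 1420 → 8c = 1168 → c = 146 px.
Container = 2·36 + 19·146 + 18·36 = 72 + 2774 + 648 = 3494 px.

3494 px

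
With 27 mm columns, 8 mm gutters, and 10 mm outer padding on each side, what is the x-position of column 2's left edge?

45 mm

Each column+gutter stride is 35 mm; 1 of them past the 10 mm margin is 10 + 35 = 45 mm.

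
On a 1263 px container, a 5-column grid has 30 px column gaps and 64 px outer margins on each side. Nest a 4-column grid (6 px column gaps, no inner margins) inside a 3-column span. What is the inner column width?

Inside the margins: 1263 − 128 = 1135 px.
Subtracting 4 column gaps of 30 leaves 1015 for 5 columns, so c = 203 px.
Span of 3: 3·203 + 2·30 = 609 + 60 = 669 px.
669 − 3·6 = 651; ÷4 gives d = 162.75 px.

162.75 px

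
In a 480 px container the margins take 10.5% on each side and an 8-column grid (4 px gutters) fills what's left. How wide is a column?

Each margin = 10.5% of 480 = 50.4 px; content = 480 − 2·50.4 = 379.2 px.
379.2 − 7·4 = 351.2; ÷8 gives c = 43.9 px.

43.9 px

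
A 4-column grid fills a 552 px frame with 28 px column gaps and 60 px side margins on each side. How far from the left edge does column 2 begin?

175 px

Inside the margins: 552 − 120 = 432 px.
432 − 3·28 = 348; ÷4 gives c = 87 px.
Each column+gutter stride is 115 px; 1 of them past the 60 px margin is 60 + 115 = 175 px.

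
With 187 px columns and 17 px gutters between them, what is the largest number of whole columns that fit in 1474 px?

Each extra column adds 187 + 17 = 204 px.
(1474 + 17) / 204 = 7.31, so 7 columns fit.

7 columns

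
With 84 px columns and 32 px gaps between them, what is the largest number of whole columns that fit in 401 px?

Each extra column adds 84 + 32 = 116 px.
(401 + 32) / 116 = 3.73, so 3 columns fit.

3 columns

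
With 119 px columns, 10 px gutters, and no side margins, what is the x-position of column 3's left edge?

No margin, so column 3 starts at 2·(column + gutter) = 2·129 = 258 px.

258 px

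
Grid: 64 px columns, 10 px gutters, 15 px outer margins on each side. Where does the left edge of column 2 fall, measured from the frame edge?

89 px

Before column 2: the margin + 1 column + 1 gutter.
Offset = 15 + 1·(64 + 10) = 15 + 74 = 89 px.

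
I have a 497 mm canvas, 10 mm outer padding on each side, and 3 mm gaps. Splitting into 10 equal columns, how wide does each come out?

45 mm

Subtract both margins: 497 − 2·10 = 477 mm.
477 − 9·3 = 450; ÷10 gives c = 45 mm.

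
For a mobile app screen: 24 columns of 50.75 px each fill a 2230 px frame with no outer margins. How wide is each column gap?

24·50.75 + 23g = 2230 → 23g = 1012 → g = 44 px.

44 px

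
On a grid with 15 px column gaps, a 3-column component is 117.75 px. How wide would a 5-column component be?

117.75 − 2·15 = 87.75; ÷3 gives c = 29.25 px.
5-column span = 5·29.25 + 4·15 = 206.25 px.

206.25 px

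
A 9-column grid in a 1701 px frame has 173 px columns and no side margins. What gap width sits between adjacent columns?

Columns use 1557 px, leaving 144 px across 8 gaps = 18 px each.

18 px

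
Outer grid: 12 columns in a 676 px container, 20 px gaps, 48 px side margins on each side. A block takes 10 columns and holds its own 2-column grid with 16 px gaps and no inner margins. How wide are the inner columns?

232 px

Outer content = 676 − 2·48 = 580 px.
12c + 11·20 = 580 → 12c = 360 → c = 30 px.
10-column span = 10·30 + 9·20 = 480 px.
Subtracting 1 gap of 16 leaves 464 for 2 columns, so d = 232 px.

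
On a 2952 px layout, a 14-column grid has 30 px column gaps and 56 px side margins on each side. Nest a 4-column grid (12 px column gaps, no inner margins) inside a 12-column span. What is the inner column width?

598.5 px

Outer content = 2952 − 2·56 = 2840 px.
14 columns + 13 column gaps: 14c + 13·30 = 2840.
14c = 2840 − 390 = 2450, so c = 175 px.
Span of 12: 12·175 + 11·30 = 2100 + 330 = 2430 px.
2430 − 3·12 = 2394; ÷4 gives d = 598.5 px.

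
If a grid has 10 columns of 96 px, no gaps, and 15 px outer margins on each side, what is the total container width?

990 px

Summing: 30 + 960 = 990 px.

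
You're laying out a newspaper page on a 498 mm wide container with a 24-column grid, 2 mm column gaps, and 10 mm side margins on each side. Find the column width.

Take off 20 mm of margins, leaving 478 mm.
478 − 23·2 = 432; ÷24 gives c = 18 mm.

18 mm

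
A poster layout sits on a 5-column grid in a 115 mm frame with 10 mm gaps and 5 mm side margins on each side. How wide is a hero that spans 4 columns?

82 mm

Subtract both margins: 115 − 2·5 = 105 mm.
5 columns + 4 gaps: 5c + 4·10 = 105.
5c = 105 − 40 = 65, so c = 13 mm.
4 columns plus 3 gaps: 52 + 30 = 82 mm.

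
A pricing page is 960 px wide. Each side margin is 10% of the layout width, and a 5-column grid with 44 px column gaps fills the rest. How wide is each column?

118.4 px

Margins: 10% × 960 = 96 px each, so content = 960 − 192 = 768 px.
Subtracting 4 column gaps of 44 leaves 592 for 5 columns, so c = 118.4 px.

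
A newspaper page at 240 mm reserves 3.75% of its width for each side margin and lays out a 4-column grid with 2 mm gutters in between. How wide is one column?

240 × (1 − 2·3.75%) = 240 × 92.5% = 222 mm for the columns.
4 columns + 3 gutters: 4c + 3·2 = 222.
4c = 222 − 6 = 216, so c = 54 mm.

54 mm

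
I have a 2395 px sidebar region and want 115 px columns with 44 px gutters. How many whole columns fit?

k columns need k·115 + (k−1)·44 = k·159 − 44.
k·159 − 44 ≤ 2395 → k ≤ 2439 / 159 ≈ 15.34, so k = 15.

15 columns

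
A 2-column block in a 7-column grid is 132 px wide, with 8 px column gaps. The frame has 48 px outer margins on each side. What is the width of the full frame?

578 px

2c + 1·8 = 132 → 2c = 124 → c = 62 px.
Frame = 2·48 + 7·62 + 6·8 = 96 + 434 + 48 = 578 px.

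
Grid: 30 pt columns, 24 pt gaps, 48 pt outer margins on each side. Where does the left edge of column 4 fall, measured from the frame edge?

210 pt

Column 4 starts at margin + 3·(column + gutter) = 48 + 3·54 = 210 pt.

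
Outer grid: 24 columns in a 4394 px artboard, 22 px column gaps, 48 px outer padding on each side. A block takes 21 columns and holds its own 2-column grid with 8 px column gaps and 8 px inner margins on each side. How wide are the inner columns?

Outer content = 4394 − 2·48 = 4298 px.
Subtracting 23 column gaps of 22 leaves 3792 for 24 columns, so c = 158 px.
Span of 21: 21·158 + 20·22 = 3318 + 440 = 3758 px.
Inner content = 3758 − 2·8 = 3742 px.
3742 − 1·8 = 3734; ÷2 gives d = 1867 px.

1867 px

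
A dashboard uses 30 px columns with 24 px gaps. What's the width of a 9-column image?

462 px

Span of 9: 9·30 + 8·24 = 270 + 192 = 462 px.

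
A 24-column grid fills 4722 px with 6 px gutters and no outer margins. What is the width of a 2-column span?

388 px

4722 − 23·6 = 4584; ÷24 gives c = 191 px.
2 columns plus 1 gutter: 382 + 6 = 388 px.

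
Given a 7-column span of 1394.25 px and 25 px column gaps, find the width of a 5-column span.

7c + 6·25 = 1394.25 → 7c = 1244.25 → c = 177.75 px.
Span of 5: 5·177.75 + 4·25 = 888.75 + 100 = 988.75 px.

988.75 px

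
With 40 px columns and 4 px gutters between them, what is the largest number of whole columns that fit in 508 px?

11 columns

11 columns: 11·40 + 10·4 = 480 px ≤ 508.
12 columns: 524 px > 508. So 11.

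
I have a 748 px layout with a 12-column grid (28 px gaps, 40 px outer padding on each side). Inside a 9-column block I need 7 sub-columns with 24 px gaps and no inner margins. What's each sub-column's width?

Take off 80 px of margins, leaving 668 px.
Subtracting 11 gaps of 28 leaves 360 for 12 columns, so c = 30 px.
9 columns plus 8 gaps: 270 + 224 = 494 px.
7 columns + 6 gaps: 7d + 6·24 = 494.
7d = 494 − 144 = 350, so d = 50 px.

50 px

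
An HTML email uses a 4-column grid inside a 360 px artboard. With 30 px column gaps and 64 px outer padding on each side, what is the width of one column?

Take off 128 px of margins, leaving 232 px.
Subtracting 3 column gaps of 30 leaves 142 for 4 columns, so c = 35.5 px.

35.5 px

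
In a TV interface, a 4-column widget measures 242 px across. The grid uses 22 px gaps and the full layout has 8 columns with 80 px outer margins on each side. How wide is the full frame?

4 columns + 3 gaps: 4c + 3·22 = 242.
4c = 242 − 66 = 176, so c = 44 px.
Adding margins, columns and gutters: 160 + 352 + 154 = 666 px.

666 px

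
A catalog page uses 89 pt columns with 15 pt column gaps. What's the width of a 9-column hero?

921 pt

9-column span = 9·89 + 8·15 = 921 pt.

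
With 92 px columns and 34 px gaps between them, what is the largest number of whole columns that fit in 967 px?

7 columns: 7·92 + 6·34 = 848 px ≤ 967.
8 columns: 974 px > 967. So 7.

7 columns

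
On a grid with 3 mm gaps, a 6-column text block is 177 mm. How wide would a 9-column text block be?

267 mm

177 − 5·3 = 162; ÷6 gives c = 27 mm.
9-column span = 9·27 + 8·3 = 267 mm.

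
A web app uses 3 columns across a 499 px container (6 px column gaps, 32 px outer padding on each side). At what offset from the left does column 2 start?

Subtract both margins: 499 − 2·32 = 435 px.
3 columns + 2 column gaps: 3c + 2·6 = 435.
3c = 435 − 12 = 423, so c = 141 px.
Column 2 starts at margin + 1·(column + gutter) = 32 + 1·147 = 179 px.

179 px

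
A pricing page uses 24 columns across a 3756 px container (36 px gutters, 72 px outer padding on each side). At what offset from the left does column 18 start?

2656 px

Content = 3756 − 2·72 = 3612 px.
24c + 23·36 = 3612 → 24c = 2784 → c = 116 px.
Each column+gutter stride is 152 px; 17 of them past the 72 px margin is 72 + 2584 = 2656 px.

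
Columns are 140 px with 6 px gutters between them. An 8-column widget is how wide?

8-column span = 8·140 + 7·6 = 1162 px.

1162 px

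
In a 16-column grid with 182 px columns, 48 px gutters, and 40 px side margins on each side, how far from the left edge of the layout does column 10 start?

2110 px

Before column 10: the margin + 9 columns + 9 gutters.
Offset = 40 + 9·(182 + 48) = 40 + 2070 = 2110 px.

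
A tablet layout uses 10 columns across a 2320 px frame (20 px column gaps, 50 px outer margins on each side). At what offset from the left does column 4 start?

722 px

Inside the margins: 2320 − 100 = 2220 px.
Subtracting 9 column gaps of 20 leaves 2040 for 10 columns, so c = 204 px.
Column 4 starts at margin + 3·(column + gutter) = 50 + 3·224 = 722 px.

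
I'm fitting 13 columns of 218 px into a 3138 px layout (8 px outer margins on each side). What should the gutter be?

Take off 16 px of margins, leaving 3122 px.
Columns use 2834 px, leaving 288 px across 12 gutters = 24 px each.

24 px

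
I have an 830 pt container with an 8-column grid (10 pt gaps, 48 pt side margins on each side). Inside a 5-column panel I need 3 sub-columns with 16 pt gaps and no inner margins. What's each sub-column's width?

141 pt

Inside the margins: 830 − 96 = 734 pt.
Subtracting 7 gaps of 10 leaves 664 for 8 columns, so c = 83 pt.
Span of 5: 5·83 + 4·10 = 415 + 40 = 455 pt.
455 − 2·16 = 423; ÷3 gives d = 141 pt.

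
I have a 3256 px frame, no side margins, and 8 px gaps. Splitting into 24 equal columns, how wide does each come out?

128 px

Subtracting 23 gaps of 8 leaves 3072 for 24 columns, so c = 128 px.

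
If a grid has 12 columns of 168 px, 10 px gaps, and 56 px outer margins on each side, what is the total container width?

2238 px

Adding margins, columns and gutters: 112 + 2016 + 110 = 2238 px.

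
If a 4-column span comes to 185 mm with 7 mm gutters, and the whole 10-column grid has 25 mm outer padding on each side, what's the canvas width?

Subtracting 3 gutters of 7 leaves 164 for 4 columns, so c = 41 mm.
Adding margins, columns and gutters: 50 + 410 + 63 = 523 mm.

523 mm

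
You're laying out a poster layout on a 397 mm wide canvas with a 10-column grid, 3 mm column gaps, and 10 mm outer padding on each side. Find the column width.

Content width = 397 − 2·10 = 377 mm.
10c + 9·3 = 377 → 10c = 350 → c = 35 mm.

35 mm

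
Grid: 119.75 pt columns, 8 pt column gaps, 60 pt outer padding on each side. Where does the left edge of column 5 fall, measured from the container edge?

571 pt

Each column+gutter stride is 127.75 pt; 4 of them past the 60 pt margin is 60 + 511 = 571 pt.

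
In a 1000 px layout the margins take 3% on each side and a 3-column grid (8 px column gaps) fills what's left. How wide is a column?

Margins: 3% × 1000 = 30 px each, so content = 1000 − 60 = 940 px.
940 − 2·8 = 924; ÷3 gives c = 308 px.

308 px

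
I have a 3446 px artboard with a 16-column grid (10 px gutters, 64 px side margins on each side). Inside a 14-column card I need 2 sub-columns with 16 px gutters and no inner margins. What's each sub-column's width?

1443 px

Take off 128 px of margins, leaving 3318 px.
Subtracting 15 gutters of 10 leaves 3168 for 16 columns, so c = 198 px.
14-column span = 14·198 + 13·10 = 2902 px.
Subtracting 1 gutter of 16 leaves 2886 for 2 columns, so d = 1443 px.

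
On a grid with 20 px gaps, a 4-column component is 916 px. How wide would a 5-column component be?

1150 px

916 − 3·20 = 856; ÷4 gives c = 214 px.
5 columns plus 4 gaps: 1070 + 80 = 1150 px.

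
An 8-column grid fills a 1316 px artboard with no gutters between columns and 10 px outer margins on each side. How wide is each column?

Take off 20 px of margins, leaving 1296 px.
With no gutters, each column is 1296/8 = 162 px.

162 px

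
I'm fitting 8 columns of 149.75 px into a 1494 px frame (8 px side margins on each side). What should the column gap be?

Content width = 1494 − 2·8 = 1478 px.
Columns use 1198 px, leaving 280 px across 7 column gaps = 40 px each.

40 px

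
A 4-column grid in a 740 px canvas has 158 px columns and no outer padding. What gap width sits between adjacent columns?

36 px

Columns use 632 px, leaving 108 px across 3 gaps = 36 px each.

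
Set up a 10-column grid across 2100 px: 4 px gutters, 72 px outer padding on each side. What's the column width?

192 px

Content width = 2100 − 2·72 = 1956 px.
10 columns + 9 gutters: 10c + 9·4 = 1956.
10c = 1956 − 36 = 1920, so c = 192 px.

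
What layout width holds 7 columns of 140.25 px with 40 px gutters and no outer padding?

1221.75 px

Summing: 981.75 + 240 = 1221.75 px.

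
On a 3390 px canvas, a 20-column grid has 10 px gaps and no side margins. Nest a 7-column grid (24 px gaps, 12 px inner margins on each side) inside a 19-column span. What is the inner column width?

436 px

Subtracting 19 gaps of 10 leaves 3200 for 20 columns, so c = 160 px.
Span of 19: 19·160 + 18·10 = 3040 + 180 = 3220 px.
Inner content = 3220 − 2·12 = 3196 px.
3196 − 6·24 = 3052; ÷7 gives d = 436 px.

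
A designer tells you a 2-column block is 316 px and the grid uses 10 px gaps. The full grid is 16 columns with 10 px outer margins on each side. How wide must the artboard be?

2618 px

2 columns + 1 gap: 2c + 1·10 = 316.
2c = 316 − 10 = 306, so c = 153 px.
Total width: 2·10 + 16·153 + 15·10 = 2618 px.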